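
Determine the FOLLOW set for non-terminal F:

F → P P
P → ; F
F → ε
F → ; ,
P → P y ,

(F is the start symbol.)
To compute FOLLOW(F), find every occurrence of F on a right-hand side N → α F β: add FIRST(β) \ {ε}, and if β is empty or nullable also add FOLLOW(N). Iterate to a fixed point.

F is the start symbol, so $ ∈ FOLLOW(F).
In P → ; F: F is at the end, add FOLLOW(P)

The FOLLOW sets referred to above (computed the same way, to a fixed point):
  FOLLOW(P) = { $, ';', 'y' }

Taking the union: FOLLOW(F) = { $, ';', 'y' }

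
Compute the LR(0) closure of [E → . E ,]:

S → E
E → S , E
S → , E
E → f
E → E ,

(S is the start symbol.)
To compute CLOSURE, for each item [A → α.Bβ] where B is a non-terminal, add [B → .γ] for all productions B → γ; repeat for the newly added items until nothing changes.

Start with: [E → . E ,]
  [E → . E ,] has the dot before E: add [E → . S , E], [E → . f]
  [E → . S , E] has the dot before S: add [S → . E], [S → . , E]
No further items can be added.

CLOSURE = { [E → . E ,], [E → . S , E], [E → . f], [S → . , E], [S → . E] }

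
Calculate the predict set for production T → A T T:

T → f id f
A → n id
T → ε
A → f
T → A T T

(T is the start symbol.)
PREDICT(T → A T T) = (FIRST(RHS) \ {ε}) ∪ (FOLLOW(T) if ε ∈ FIRST(RHS), i.e. RHS ⇒* ε)
FIRST(A) = { 'f', 'n' }
FIRST(A T T) = { 'f', 'n' }
ε ∉ FIRST(A T T), so FOLLOW(T) is not added.
PREDICT(T → A T T) = { 'f', 'n' }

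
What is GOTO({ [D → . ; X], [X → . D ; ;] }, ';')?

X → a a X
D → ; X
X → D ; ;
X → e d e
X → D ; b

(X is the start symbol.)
GOTO(I, ';') = CLOSURE({ [A → αX.β] : [A → α.Xβ] ∈ I, X = ';' })

Items with dot before ';', with the dot advanced:
  [D → . ; X] → [D → ; . X]
Closure of the advanced items:
  [D → ; . X] has the dot before X: add [X → . a a X], [X → . D ; ;], [X → . e d e], [X → . D ; b]
  [X → . D ; ;] has the dot before D: add [D → . ; X]

GOTO = { [D → . ; X], [D → ; . X], [X → . D ; ;], [X → . D ; b], [X → . a a X], [X → . e d e] }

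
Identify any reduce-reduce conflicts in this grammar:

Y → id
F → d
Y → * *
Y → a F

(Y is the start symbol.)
No reduce-reduce conflicts

Augment with Y' → Y and build the canonical LR(0) collection (I0 = CLOSURE({[Y' → . Y]}), then GOTO on every symbol after a dot until no new states appear). It has 8 states:
  I0: { [Y → . * *], [Y → . a F], [Y → . id], [Y' → . Y] }  — shift
  I1: { [Y → * . *] }  — shift
  I2: { [Y' → Y .] }  — accept
  I3: { [F → . d], [Y → a . F] }  — shift
  I4: { [Y → id .] }  — reduce
  I5: { [Y → a F .] }  — reduce
  I6: { [F → d .] }  — reduce
  I7: { [Y → * * .] }  — reduce

No state contains more than one complete item.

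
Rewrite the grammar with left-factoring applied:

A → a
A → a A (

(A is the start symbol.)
A → a A'
A' → ε
A' → A (

Left-factoring transforms A → αβ₁ | αβ₂ into A → αA' and A' → β₁ | β₂
(α is the longest common prefix among the alternatives). Repeat until
no nonterminal has two alternatives with a common prefix.

Round 1: A has alternatives sharing prefix 'a'. Introduce A': A → a A'
  Add: A' → ε
  Add: A' → A (

No remaining common prefixes — done.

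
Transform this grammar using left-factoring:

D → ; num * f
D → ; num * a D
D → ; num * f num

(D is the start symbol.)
Left-factoring transforms A → αβ₁ | αβ₂ into A → αA' and A' → β₁ | β₂
(α is the longest common prefix among the alternatives). Repeat until
no nonterminal has two alternatives with a common prefix.

Round 1: D has alternatives sharing prefix '; num *'. Introduce D': D → ; num * D'
  Add: D' → f
  Add: D' → a D
  Add: D' → f num

Round 2: D' has alternatives sharing prefix 'f'. Introduce D'': D' → f D''
  Add: D'' → ε
  Add: D'' → num

No remaining common prefixes — done.

Resulting grammar:
D → ; num * D'
D' → f D''
D'' → ε
D'' → num
D' → a D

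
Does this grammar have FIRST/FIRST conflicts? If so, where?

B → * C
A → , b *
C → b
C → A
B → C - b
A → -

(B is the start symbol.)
No FIRST/FIRST conflicts.

A FIRST/FIRST conflict occurs when two productions N → α and N → β for the same non-terminal have FIRST(α) ∩ FIRST(β) ≠ ∅ (with ε ∈ FIRST of a nullable right-hand side, so two nullable alternatives also conflict).

FIRST sets of the non-terminals at (or reachable through a nullable prefix from) the front of some alternative:
  FIRST(C) = { ',', '-', 'b' }
  FIRST(A) = { ',', '-' }

Productions for B:
  B → * C: FIRST = { '*' }
  B → C - b: FIRST = { ',', '-', 'b' }
Productions for A:
  A → , b *: FIRST = { ',' }
  A → -: FIRST = { '-' }
Productions for C:
  C → b: FIRST = { 'b' }
  C → A: FIRST = { ',', '-' }

All alternatives of each non-terminal have pairwise disjoint FIRST sets.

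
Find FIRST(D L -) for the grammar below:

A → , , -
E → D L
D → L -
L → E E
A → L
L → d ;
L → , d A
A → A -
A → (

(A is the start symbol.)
FIRST sets of the non-terminals involved (from the grammar, by fixed-point iteration):
  FIRST(D) = { ',', 'd' }

To compute FIRST(D L -), process the symbols left to right:
Symbol D is a non-terminal. Add FIRST(D) \ {ε} = { ',', 'd' }
D is not nullable (ε ∉ FIRST(D)), so stop here.
FIRST(D L -) = { ',', 'd' }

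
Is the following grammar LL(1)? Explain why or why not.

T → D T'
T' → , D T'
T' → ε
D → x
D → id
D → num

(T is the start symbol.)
A grammar is LL(1) if for each non-terminal N with multiple productions, the predict sets of those productions are pairwise disjoint, where PREDICT(N → α) = (FIRST(α) \ {ε}) ∪ (FOLLOW(N) if α ⇒* ε).

Relevant sets:
  FOLLOW(T') = { $ }

For T':
  PREDICT(T' → ',' D T') = { ',' }
  PREDICT(T' → ε) = { $ }
For D:
  PREDICT(D → x) = { 'x' }
  PREDICT(D → id) = { 'id' }
  PREDICT(D → num) = { 'num' }
T has a single production, so nothing to check there.

All predict sets are disjoint. The grammar IS LL(1).

Answer: Yes, the grammar is LL(1).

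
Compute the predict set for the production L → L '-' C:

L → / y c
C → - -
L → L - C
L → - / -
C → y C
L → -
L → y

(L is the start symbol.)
{ '-', '/', 'y' }

PREDICT(L → L '-' C) = (FIRST(RHS) \ {ε}) ∪ (FOLLOW(L) if ε ∈ FIRST(RHS), i.e. RHS ⇒* ε)
FIRST(L) = { '-', '/', 'y' }
FIRST(L '-' C) = { '-', '/', 'y' }
ε ∉ FIRST(L '-' C), so FOLLOW(L) is not added.
PREDICT(L → L '-' C) = { '-', '/', 'y' }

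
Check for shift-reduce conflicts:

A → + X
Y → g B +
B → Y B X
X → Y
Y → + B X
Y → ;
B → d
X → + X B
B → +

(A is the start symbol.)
Yes — I8: [B → + .] vs [B → . +]; I17: [B → + .] vs [B → . +]; I19: [X → Y .] vs [B → . +]

Augment with A' → A and build the canonical LR(0) collection (I0 = CLOSURE({[A' → . A]}), then GOTO on every symbol after a dot until no new states appear). It has 21 states:
  I0: { [A → . + X], [A' → . A] }  — shift
  I1: { [A → + . X], [X → . + X B], [X → . Y], [Y → . + B X], [Y → . ;], [Y → . g B +] }  — shift
  I2: { [A' → A .] }  — accept
  I3: { [B → . +], [B → . Y B X], [B → . d], [X → + . X B], [X → . + X B], [X → . Y], [Y → + . B X], [Y → . + B X], [Y → . ;], [Y → . g B +] }  — shift
  I4: { [Y → ; .] }  — reduce
  I5: { [A → + X .] }  — reduce
  I6: { [X → Y .] }  — reduce
  I7: { [B → . +], [B → . Y B X], [B → . d], [Y → . + B X], [Y → . ;], [Y → . g B +], [Y → g . B +] }  — shift
  I8: { [B → + .], [B → . +], [B → . Y B X], [B → . d], [Y → + . B X], [Y → . + B X], [Y → . ;], [Y → . g B +] }  — shift, reduce
  I9: { [Y → g B . +] }  — shift
  I10: { [B → . +], [B → . Y B X], [B → . d], [B → Y . B X], [Y → . + B X], [Y → . ;], [Y → . g B +] }  — shift
  I11: { [B → d .] }  — reduce
  I12: { [B → Y B . X], [X → . + X B], [X → . Y], [Y → . + B X], [Y → . ;], [Y → . g B +] }  — shift
  I13: { [B → Y B X .] }  — reduce
  I14: { [Y → g B + .] }  — reduce
  I15: { [X → . + X B], [X → . Y], [Y → + B . X], [Y → . + B X], [Y → . ;], [Y → . g B +] }  — shift
  I16: { [Y → + B X .] }  — reduce
  I17: { [B → + .], [B → . +], [B → . Y B X], [B → . d], [X → + . X B], [X → . + X B], [X → . Y], [Y → + . B X], [Y → . + B X], [Y → . ;], [Y → . g B +] }  — shift, reduce
  I18: { [B → . +], [B → . Y B X], [B → . d], [X → + X . B], [Y → . + B X], [Y → . ;], [Y → . g B +] }  — shift
  I19: { [B → . +], [B → . Y B X], [B → . d], [B → Y . B X], [X → Y .], [Y → . + B X], [Y → . ;], [Y → . g B +] }  — shift, reduce
  I20: { [X → + X B .] }  — reduce

I8 contains reduce item [B → + .] and shift items [B → . +], [B → . d], [Y → . + B X], [Y → . ;], [Y → . g B +] — shift-reduce conflict.
I17 contains reduce item [B → + .] and shift items [B → . +], [B → . d], [X → . + X B], [Y → . + B X], [Y → . ;], [Y → . g B +] — shift-reduce conflict.
I19 contains reduce item [X → Y .] and shift items [B → . +], [B → . d], [Y → . + B X], [Y → . ;], [Y → . g B +] — shift-reduce conflict.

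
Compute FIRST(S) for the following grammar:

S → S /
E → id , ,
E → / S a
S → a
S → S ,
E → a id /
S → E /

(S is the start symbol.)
To compute FIRST(S), examine every production with S on the left-hand side, reading each right-hand side left to right until a non-nullable symbol is reached.

FIRST sets of the other non-terminals involved (by the same procedure, iterated to a fixed point):
  FIRST(E) = { '/', 'a', 'id' }

From S → S /:
  - S is the symbol being defined: contributes nothing new
    S is not nullable, so stop
From S → a:
  - a is a terminal: add 'a' and stop
From S → S ,:
  - S is the symbol being defined: contributes nothing new
    S is not nullable, so stop
From S → E /:
  - E is a non-terminal: add FIRST(E) \ {ε} = { '/', 'a', 'id' }
    E is not nullable, so stop

Collecting: FIRST(S) = { '/', 'a', 'id' }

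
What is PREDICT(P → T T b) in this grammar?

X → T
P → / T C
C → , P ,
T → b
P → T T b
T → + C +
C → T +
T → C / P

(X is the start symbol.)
{ '+', ',', 'b' }

PREDICT(P → T T b) = (FIRST(RHS) \ {ε}) ∪ (FOLLOW(P) if ε ∈ FIRST(RHS), i.e. RHS ⇒* ε)
FIRST(T) = { '+', ',', 'b' }
FIRST(T T b) = { '+', ',', 'b' }
ε ∉ FIRST(T T b), so FOLLOW(P) is not added.
PREDICT(P → T T b) = { '+', ',', 'b' }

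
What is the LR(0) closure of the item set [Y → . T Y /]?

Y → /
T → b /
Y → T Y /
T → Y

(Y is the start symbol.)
Start with: [Y → . T Y /]
  [Y → . T Y /] has the dot before T: add [T → . b /], [T → . Y]
  [T → . Y] has the dot before Y: add [Y → . /]
No further items can be added.

CLOSURE = { [T → . Y], [T → . b /], [Y → . /], [Y → . T Y /] }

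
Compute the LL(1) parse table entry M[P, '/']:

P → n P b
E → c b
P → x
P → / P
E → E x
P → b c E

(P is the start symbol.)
P → / P

To find M[P, '/'], we find productions for P where '/' is in the predict set (PREDICT(N → α) = (FIRST(α) \ {ε}) ∪ (FOLLOW(N) if α ⇒* ε)).

P → n P b: PREDICT = { 'n' }
P → x: PREDICT = { 'x' }
P → / P: PREDICT = { '/' }
  '/' is in predict set, so this production goes in M[P, '/']
P → b c E: PREDICT = { 'b' }

M[P, '/'] = P → / P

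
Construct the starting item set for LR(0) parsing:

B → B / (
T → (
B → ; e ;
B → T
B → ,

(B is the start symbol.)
First, augment the grammar with B' → B
I₀ = CLOSURE({ [B' → . B] }):
  [B' → . B] has the dot before B: add [B → . B / (], [B → . ; e ;], [B → . T], [B → . ,]
  [B → . T] has the dot before T: add [T → . (]
No further items can be added.

I₀ = { [B → . ,], [B → . ; e ;], [B → . B / (], [B → . T], [B' → . B], [T → . (] }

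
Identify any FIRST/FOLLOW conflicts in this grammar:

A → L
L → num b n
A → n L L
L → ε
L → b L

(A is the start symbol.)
Yes. L → num b n with FOLLOW(L) on { 'num' }; L → b L with FOLLOW(L) on { 'b' }

Nullable non-terminals: A, L.
FIRST sets used below: FIRST(L) = { 'b', 'num', ε }

A: nullable alternative(s) A → L; FOLLOW(A) = { $ }
  A → L: FIRST \ {ε} = { 'b', 'num' } — this is the only nullable alternative, skip
  A → n L L: FIRST \ {ε} = { 'n' } — disjoint from FOLLOW(A)

L: nullable alternative(s) L → ε; FOLLOW(L) = { $, 'b', 'num' }
  L → num b n: FIRST \ {ε} = { 'num' } — overlaps FOLLOW(L) on { 'num' }: CONFLICT
  L → ε: FIRST \ {ε} = { } — this is the only nullable alternative, skip
  L → b L: FIRST \ {ε} = { 'b' } — overlaps FOLLOW(L) on { 'b' }: CONFLICT

So the grammar has 2 FIRST/FOLLOW conflicts (marked CONFLICT above).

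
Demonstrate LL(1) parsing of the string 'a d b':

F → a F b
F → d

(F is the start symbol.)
LL(1) parsing maintains a stack (initially the start symbol over $) and the input. At each step: if the stack top is a terminal, match it against the current input token; if it is a non-terminal N, replace it with the RHS of M[N, lookahead] (the unique production whose predict set contains the lookahead).

Stack is shown with the top on the left.

Stack    Input    Action
------------------------
F $      a d b $  output F → a F b
a F b $  a d b $  match 'a'
F b $    d b $    output F → d
d b $    d b $    match 'd'
b $      b $      match 'b'
$        $        accept

The string is accepted.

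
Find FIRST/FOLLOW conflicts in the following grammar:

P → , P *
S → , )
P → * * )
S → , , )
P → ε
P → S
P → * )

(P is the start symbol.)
A FIRST/FOLLOW conflict occurs when a non-terminal N has a nullable alternative N → β (β ⇒* ε) and another alternative N → α with FIRST(α) ∩ FOLLOW(N) ≠ ∅: on such a lookahead the parser cannot decide between expanding α and letting N vanish via β.

Nullable non-terminals: P.
FIRST sets used below: FIRST(S) = { ',' }

P: nullable alternative(s) P → ε; FOLLOW(P) = { $, '*' }
  P → , P *: FIRST \ {ε} = { ',' } — disjoint from FOLLOW(P)
  P → * * ): FIRST \ {ε} = { '*' } — overlaps FOLLOW(P) on { '*' }: CONFLICT
  P → ε: FIRST \ {ε} = { } — this is the only nullable alternative, skip
  P → S: FIRST \ {ε} = { ',' } — disjoint from FOLLOW(P)
  P → * ): FIRST \ {ε} = { '*' } — overlaps FOLLOW(P) on { '*' }: CONFLICT

S has no nullable alternative, so no FIRST/FOLLOW check is needed there.

So the grammar has 2 FIRST/FOLLOW conflicts (marked CONFLICT above).

Answer: Yes. P → '*' '*' ')' with FOLLOW(P) on { '*' }; P → '*' ')' with FOLLOW(P) on { '*' }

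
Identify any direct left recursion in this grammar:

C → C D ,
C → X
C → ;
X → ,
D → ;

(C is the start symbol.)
Yes, C is left-recursive

Direct left recursion occurs when N → N α for some non-terminal N (the right-hand side begins with the left-hand side itself).

C → C D ,: LEFT RECURSIVE (starts with C)
C → X: starts with X
C → ;: starts with ';'
X → ,: starts with ','
D → ;: starts with ';'

The grammar has direct left recursion on: C.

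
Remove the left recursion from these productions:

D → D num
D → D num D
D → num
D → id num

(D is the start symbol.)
D is directly left-recursive. The standard transformation for
  A → A α₁ | ... | A α_m | β₁ | ... | β_n
is
  A  → β₁ A' | ... | β_n A'
  A' → α₁ A' | ... | α_m A' | ε

D → num becomes D → num D'
D → id num becomes D → id num D'
D → D num becomes D' → num D'
D → D num D becomes D' → num D D'
Add D' → ε

Resulting grammar:
D → num D'
D → id num D'
D' → num D'
D' → num D D'
D' → ε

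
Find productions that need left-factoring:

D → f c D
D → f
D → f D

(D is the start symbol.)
Left-factoring is needed when two productions for the same non-terminal
share a common prefix on the right-hand side.

Productions for D:
  D → f c D
  D → f
  D → f D

Found common prefix 'f' in productions for D

Answer: Yes, D has productions with common prefix 'f'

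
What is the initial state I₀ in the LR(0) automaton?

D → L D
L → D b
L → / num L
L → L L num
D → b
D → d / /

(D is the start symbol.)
First, augment the grammar with D' → D
I₀ = CLOSURE({ [D' → . D] }):
  [D' → . D] has the dot before D: add [D → . L D], [D → . b], [D → . d / /]
  [D → . L D] has the dot before L: add [L → . D b], [L → . / num L], [L → . L L num]
No further items can be added.

I₀ = { [D → . L D], [D → . b], [D → . d / /], [D' → . D], [L → . / num L], [L → . D b], [L → . L L num] }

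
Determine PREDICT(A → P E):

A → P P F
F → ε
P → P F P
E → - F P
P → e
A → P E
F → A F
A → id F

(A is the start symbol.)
{ 'e' }

PREDICT(A → P E) = (FIRST(RHS) \ {ε}) ∪ (FOLLOW(A) if ε ∈ FIRST(RHS), i.e. RHS ⇒* ε)
FIRST(P) = { 'e' }
FIRST(P E) = { 'e' }
ε ∉ FIRST(P E), so FOLLOW(A) is not added.
PREDICT(A → P E) = { 'e' }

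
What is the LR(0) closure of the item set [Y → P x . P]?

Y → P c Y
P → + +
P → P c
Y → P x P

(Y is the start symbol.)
{ [P → . + +], [P → . P c], [Y → P x . P] }

To compute CLOSURE, for each item [A → α.Bβ] where B is a non-terminal, add [B → .γ] for all productions B → γ; repeat for the newly added items until nothing changes.

Start with: [Y → P x . P]
  [Y → P x . P] has the dot before P: add [P → . + +], [P → . P c]
No further items can be added.

CLOSURE = { [P → . + +], [P → . P c], [Y → P x . P] }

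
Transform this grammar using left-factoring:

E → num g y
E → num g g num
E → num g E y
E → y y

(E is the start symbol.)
E → num g E'
E' → y
E' → g num
E' → E y
E → y y

Left-factoring transforms A → αβ₁ | αβ₂ into A → αA' and A' → β₁ | β₂
(α is the longest common prefix among the alternatives). Repeat until
no nonterminal has two alternatives with a common prefix.

Round 1: E has alternatives sharing prefix 'num g'. Introduce E': E → num g E'
  Add: E' → y
  Add: E' → g num
  Add: E' → E y

No remaining common prefixes — done.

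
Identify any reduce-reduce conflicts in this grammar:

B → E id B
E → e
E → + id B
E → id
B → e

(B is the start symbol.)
Yes — I4: [B → e .] vs [E → e .]

Augment with B' → B and build the canonical LR(0) collection (I0 = CLOSURE({[B' → . B]}), then GOTO on every symbol after a dot until no new states appear). It has 10 states:
  I0: { [B → . E id B], [B → . e], [B' → . B], [E → . + id B], [E → . e], [E → . id] }  — shift
  I1: { [E → + . id B] }  — shift
  I2: { [B' → B .] }  — accept
  I3: { [B → E . id B] }  — shift
  I4: { [B → e .], [E → e .] }  — 2 reduces
  I5: { [E → id .] }  — reduce
  I6: { [B → . E id B], [B → . e], [B → E id . B], [E → . + id B], [E → . e], [E → . id] }  — shift
  I7: { [B → E id B .] }  — reduce
  I8: { [B → . E id B], [B → . e], [E → + id . B], [E → . + id B], [E → . e], [E → . id] }  — shift
  I9: { [E → + id B .] }  — reduce

I4 contains complete items [B → e .], [E → e .] — reduce-reduce conflict.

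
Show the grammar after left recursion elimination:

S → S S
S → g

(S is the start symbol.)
S is directly left-recursive. The standard transformation for
  A → A α₁ | ... | A α_m | β₁ | ... | β_n
is
  A  → β₁ A' | ... | β_n A'
  A' → α₁ A' | ... | α_m A' | ε

S → g becomes S → g S'
S → S S becomes S' → S S'
Add S' → ε

Resulting grammar:
S → g S'
S' → S S'
S' → ε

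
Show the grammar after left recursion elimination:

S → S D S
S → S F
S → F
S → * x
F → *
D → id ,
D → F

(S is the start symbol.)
S is directly left-recursive. The standard transformation for
  A → A α₁ | ... | A α_m | β₁ | ... | β_n
is
  A  → β₁ A' | ... | β_n A'
  A' → α₁ A' | ... | α_m A' | ε

S → F becomes S → F S'
S → * x becomes S → * x S'
S → S D S becomes S' → D S S'
S → S F becomes S' → F S'
Add S' → ε

Productions for other non-terminals are unchanged:
  F → *
  D → id ,
  D → F

Resulting grammar:
S → F S'
S → * x S'
S' → D S S'
S' → F S'
S' → ε
F → *
D → id ,
D → F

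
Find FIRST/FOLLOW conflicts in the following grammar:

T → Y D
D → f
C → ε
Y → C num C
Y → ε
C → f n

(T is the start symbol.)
Nullable non-terminals: C, Y.
FIRST sets used below: FIRST(C) = { 'f', ε }

C: nullable alternative(s) C → ε; FOLLOW(C) = { 'f', 'num' }
  C → ε: FIRST \ {ε} = { } — this is the only nullable alternative, skip
  C → f n: FIRST \ {ε} = { 'f' } — overlaps FOLLOW(C) on { 'f' }: CONFLICT

Y: nullable alternative(s) Y → ε; FOLLOW(Y) = { 'f' }
  Y → C num C: FIRST \ {ε} = { 'f', 'num' } — overlaps FOLLOW(Y) on { 'f' }: CONFLICT
  Y → ε: FIRST \ {ε} = { } — this is the only nullable alternative, skip

D, T have no nullable alternative, so no FIRST/FOLLOW check is needed there.

So the grammar has 2 FIRST/FOLLOW conflicts (marked CONFLICT above).

Answer: Yes. C → f n with FOLLOW(C) on { 'f' }; Y → C num C with FOLLOW(Y) on { 'f' }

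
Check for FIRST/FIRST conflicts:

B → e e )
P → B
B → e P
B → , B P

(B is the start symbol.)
Yes. B → e e ')' / B → e P on { 'e' }

A FIRST/FIRST conflict occurs when two productions N → α and N → β for the same non-terminal have FIRST(α) ∩ FIRST(β) ≠ ∅ (with ε ∈ FIRST of a nullable right-hand side, so two nullable alternatives also conflict).

Productions for B:
  B → e e ): FIRST = { 'e' }
  B → e P: FIRST = { 'e' }
  B → , B P: FIRST = { ',' }
P has only one production, so no FIRST/FIRST conflict is possible there.

Conflict for B: B → e e ) and B → e P
  Overlap: { 'e' }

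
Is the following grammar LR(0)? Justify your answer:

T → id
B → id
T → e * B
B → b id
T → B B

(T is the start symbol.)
A grammar is LR(0) if no state in the canonical LR(0) collection has:
  - both a shift item (dot before a terminal) and a complete item (shift-reduce conflict), or
  - two or more complete items (reduce-reduce conflict; the accept item [T' → T .] counts as a complete item here).

Augment with T' → T and build the canonical LR(0) collection (I0 = CLOSURE({[T' → . T]}), then GOTO on every symbol after a dot until no new states appear). It has 11 states:
  I0: { [B → . b id], [B → . id], [T → . B B], [T → . e * B], [T → . id], [T' → . T] }  — shift
  I1: { [B → . b id], [B → . id], [T → B . B] }  — shift
  I2: { [T' → T .] }  — accept
  I3: { [B → b . id] }  — shift
  I4: { [T → e . * B] }  — shift
  I5: { [B → id .], [T → id .] }  — 2 reduces
  I6: { [B → . b id], [B → . id], [T → e * . B] }  — shift
  I7: { [T → e * B .] }  — reduce
  I8: { [B → id .] }  — reduce
  I9: { [B → b id .] }  — reduce
  I10: { [T → B B .] }  — reduce

Conflict in state I5:
  Reduce-reduce conflict: [B → id .] and [T → id .]
So the grammar is NOT LR(0).

Answer: No. Reduce-reduce conflict: [B → id .] and [T → id .]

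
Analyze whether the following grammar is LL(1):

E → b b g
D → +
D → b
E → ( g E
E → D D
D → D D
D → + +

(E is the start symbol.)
A grammar is LL(1) if for each non-terminal N with multiple productions, the predict sets of those productions are pairwise disjoint, where PREDICT(N → α) = (FIRST(α) \ {ε}) ∪ (FOLLOW(N) if α ⇒* ε).

Relevant sets:
  FIRST(D) = { '+', 'b' }

For E:
  PREDICT(E → b b g) = { 'b' }
  PREDICT(E → '(' g E) = { '(' }
  PREDICT(E → D D) = { '+', 'b' }
For D:
  PREDICT(D → '+') = { '+' }
  PREDICT(D → b) = { 'b' }
  PREDICT(D → D D) = { '+', 'b' }
  PREDICT(D → '+' '+') = { '+' }

Conflict found: Predict set conflict for E: { 'b' }
The grammar is NOT LL(1).

Answer: No. Predict set conflict for E: { 'b' }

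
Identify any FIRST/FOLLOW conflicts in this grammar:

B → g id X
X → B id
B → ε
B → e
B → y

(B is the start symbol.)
No FIRST/FOLLOW conflicts.

Nullable non-terminals: B.

B: nullable alternative(s) B → ε; FOLLOW(B) = { $, 'id' }
  B → g id X: FIRST \ {ε} = { 'g' } — disjoint from FOLLOW(B)
  B → ε: FIRST \ {ε} = { } — this is the only nullable alternative, skip
  B → e: FIRST \ {ε} = { 'e' } — disjoint from FOLLOW(B)
  B → y: FIRST \ {ε} = { 'y' } — disjoint from FOLLOW(B)

X has no nullable alternative, so no FIRST/FOLLOW check is needed there.

No FIRST/FOLLOW conflicts found.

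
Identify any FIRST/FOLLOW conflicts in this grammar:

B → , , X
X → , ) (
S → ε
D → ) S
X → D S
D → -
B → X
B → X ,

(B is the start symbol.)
No FIRST/FOLLOW conflicts.

Nullable non-terminals: S.
S has a nullable alternative but only one production, so nothing to check.

B, D, X have no nullable alternative, so no FIRST/FOLLOW check is needed there.

No FIRST/FOLLOW conflicts found.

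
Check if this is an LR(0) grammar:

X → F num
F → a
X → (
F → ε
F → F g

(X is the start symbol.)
No. Shift-reduce conflict between [F → .] and [F → . a]

A grammar is LR(0) if no state in the canonical LR(0) collection has:
  - both a shift item (dot before a terminal) and a complete item (shift-reduce conflict), or
  - two or more complete items (reduce-reduce conflict; the accept item [X' → X .] counts as a complete item here).

Augment with X' → X and build the canonical LR(0) collection (I0 = CLOSURE({[X' → . X]}), then GOTO on every symbol after a dot until no new states appear). It has 7 states:
  I0: { [F → . F g], [F → . a], [F → .], [X → . (], [X → . F num], [X' → . X] }  — shift, reduce
  I1: { [X → ( .] }  — reduce
  I2: { [F → F . g], [X → F . num] }  — shift
  I3: { [X' → X .] }  — accept
  I4: { [F → a .] }  — reduce
  I5: { [F → F g .] }  — reduce
  I6: { [X → F num .] }  — reduce

Conflict in state I0:
  Shift-reduce conflict between [F → .] and [F → . a]
So the grammar is NOT LR(0).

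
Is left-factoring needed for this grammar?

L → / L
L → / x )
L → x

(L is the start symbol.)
Yes, L has productions with common prefix '/'

Left-factoring is needed when two productions for the same non-terminal
share a common prefix on the right-hand side.

Productions for L:
  L → / L
  L → / x )
  L → x

Found common prefix '/' in productions for L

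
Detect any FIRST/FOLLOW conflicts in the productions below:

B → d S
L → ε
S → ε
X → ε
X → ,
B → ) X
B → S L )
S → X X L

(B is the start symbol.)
A FIRST/FOLLOW conflict occurs when a non-terminal N has a nullable alternative N → β (β ⇒* ε) and another alternative N → α with FIRST(α) ∩ FOLLOW(N) ≠ ∅: on such a lookahead the parser cannot decide between expanding α and letting N vanish via β.

Nullable non-terminals: L, S, X.
FIRST sets used below: FIRST(X) = { ',', ε }, FIRST(L) = { ε }
L has a nullable alternative but only one production, so nothing to check.

S: nullable alternative(s) S → ε, S → X X L; FOLLOW(S) = { $, ')' }
  S → ε: FIRST \ {ε} = { } — disjoint from FOLLOW(S)
  S → X X L: FIRST \ {ε} = { ',' } — disjoint from FOLLOW(S)

X: nullable alternative(s) X → ε; FOLLOW(X) = { $, ')', ',' }
  X → ε: FIRST \ {ε} = { } — this is the only nullable alternative, skip
  X → ,: FIRST \ {ε} = { ',' } — overlaps FOLLOW(X) on { ',' }: CONFLICT

B has no nullable alternative, so no FIRST/FOLLOW check is needed there.

So the grammar has 1 FIRST/FOLLOW conflict (marked CONFLICT above).

Answer: Yes. X → ',' with FOLLOW(X) on { ',' }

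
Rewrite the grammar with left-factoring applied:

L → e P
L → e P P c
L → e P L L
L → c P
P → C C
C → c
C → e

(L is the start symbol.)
L → e P L'
L' → ε
L' → P c
L' → L L
L → c P
P → C C
C → c
C → e

Left-factoring transforms A → αβ₁ | αβ₂ into A → αA' and A' → β₁ | β₂
(α is the longest common prefix among the alternatives). Repeat until
no nonterminal has two alternatives with a common prefix.

Round 1: L has alternatives sharing prefix 'e P'. Introduce L': L → e P L'
  Add: L' → ε
  Add: L' → P c
  Add: L' → L L

No remaining common prefixes — done.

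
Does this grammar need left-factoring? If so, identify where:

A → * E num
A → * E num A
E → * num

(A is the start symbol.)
Left-factoring is needed when two productions for the same non-terminal
share a common prefix on the right-hand side.

Productions for A:
  A → * E num
  A → * E num A

Found common prefix '* E num' in productions for A

Answer: Yes, A has productions with common prefix '* E num'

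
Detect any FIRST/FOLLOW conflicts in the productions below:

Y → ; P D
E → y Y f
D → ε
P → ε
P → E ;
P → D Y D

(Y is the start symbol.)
No FIRST/FOLLOW conflicts.

Nullable non-terminals: D, P.
FIRST sets used below: FIRST(E) = { 'y' }, FIRST(D) = { ε }, FIRST(Y) = { ';' }
D has a nullable alternative but only one production, so nothing to check.

P: nullable alternative(s) P → ε; FOLLOW(P) = { $, 'f' }
  P → ε: FIRST \ {ε} = { } — this is the only nullable alternative, skip
  P → E ;: FIRST \ {ε} = { 'y' } — disjoint from FOLLOW(P)
  P → D Y D: FIRST \ {ε} = { ';' } — disjoint from FOLLOW(P)

E, Y have no nullable alternative, so no FIRST/FOLLOW check is needed there.

No FIRST/FOLLOW conflicts found.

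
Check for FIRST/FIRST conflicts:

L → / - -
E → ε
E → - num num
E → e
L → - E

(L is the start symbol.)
A FIRST/FIRST conflict occurs when two productions N → α and N → β for the same non-terminal have FIRST(α) ∩ FIRST(β) ≠ ∅ (with ε ∈ FIRST of a nullable right-hand side, so two nullable alternatives also conflict).

Productions for L:
  L → / - -: FIRST = { '/' }
  L → - E: FIRST = { '-' }
Productions for E:
  E → ε: FIRST = { ε }
  E → - num num: FIRST = { '-' }
  E → e: FIRST = { 'e' }

All alternatives of each non-terminal have pairwise disjoint FIRST sets.

Answer: No FIRST/FIRST conflicts.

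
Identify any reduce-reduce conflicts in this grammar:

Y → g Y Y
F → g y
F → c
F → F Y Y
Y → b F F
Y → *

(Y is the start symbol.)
No reduce-reduce conflicts

Augment with Y' → Y and build the canonical LR(0) collection (I0 = CLOSURE({[Y' → . Y]}), then GOTO on every symbol after a dot until no new states appear). It has 15 states:
  I0: { [Y → . *], [Y → . b F F], [Y → . g Y Y], [Y' → . Y] }  — shift
  I1: { [Y → * .] }  — reduce
  I2: { [Y' → Y .] }  — accept
  I3: { [F → . F Y Y], [F → . c], [F → . g y], [Y → b . F F] }  — shift
  I4: { [Y → . *], [Y → . b F F], [Y → . g Y Y], [Y → g . Y Y] }  — shift
  I5: { [Y → . *], [Y → . b F F], [Y → . g Y Y], [Y → g Y . Y] }  — shift
  I6: { [Y → g Y Y .] }  — reduce
  I7: { [F → . F Y Y], [F → . c], [F → . g y], [F → F . Y Y], [Y → . *], [Y → . b F F], [Y → . g Y Y], [Y → b F . F] }  — shift
  I8: { [F → c .] }  — reduce
  I9: { [F → g . y] }  — shift
  I10: { [F → g y .] }  — reduce
  I11: { [F → F . Y Y], [Y → . *], [Y → . b F F], [Y → . g Y Y], [Y → b F F .] }  — shift, reduce
  I12: { [F → F Y . Y], [Y → . *], [Y → . b F F], [Y → . g Y Y] }  — shift
  I13: { [F → g . y], [Y → . *], [Y → . b F F], [Y → . g Y Y], [Y → g . Y Y] }  — shift
  I14: { [F → F Y Y .] }  — reduce

No state contains more than one complete item.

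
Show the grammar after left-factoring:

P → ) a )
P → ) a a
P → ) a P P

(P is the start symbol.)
Left-factoring transforms A → αβ₁ | αβ₂ into A → αA' and A' → β₁ | β₂
(α is the longest common prefix among the alternatives). Repeat until
no nonterminal has two alternatives with a common prefix.

Round 1: P has alternatives sharing prefix ') a'. Introduce P': P → ) a P'
  Add: P' → )
  Add: P' → a
  Add: P' → P P

No remaining common prefixes — done.

Resulting grammar:
P → ) a P'
P' → )
P' → a
P' → P P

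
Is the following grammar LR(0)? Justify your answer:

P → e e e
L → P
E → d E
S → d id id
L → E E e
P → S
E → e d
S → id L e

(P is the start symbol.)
Yes, the grammar is LR(0)

A grammar is LR(0) if no state in the canonical LR(0) collection has:
  - both a shift item (dot before a terminal) and a complete item (shift-reduce conflict), or
  - two or more complete items (reduce-reduce conflict; the accept item [P' → P .] counts as a complete item here).

Augment with P' → P and build the canonical LR(0) collection (I0 = CLOSURE({[P' → . P]}), then GOTO on every symbol after a dot until no new states appear). It has 22 states:
  I0: { [P → . S], [P → . e e e], [P' → . P], [S → . d id id], [S → . id L e] }  — shift
  I1: { [P' → P .] }  — accept
  I2: { [P → S .] }  — reduce
  I3: { [S → d . id id] }  — shift
  I4: { [P → e . e e] }  — shift
  I5: { [E → . d E], [E → . e d], [L → . E E e], [L → . P], [P → . S], [P → . e e e], [S → . d id id], [S → . id L e], [S → id . L e] }  — shift
  I6: { [E → . d E], [E → . e d], [L → E . E e] }  — shift
  I7: { [S → id L . e] }  — shift
  I8: { [L → P .] }  — reduce
  I9: { [E → . d E], [E → . e d], [E → d . E], [S → d . id id] }  — shift
  I10: { [E → e . d], [P → e . e e] }  — shift
  I11: { [E → e d .] }  — reduce
  I12: { [P → e e . e] }  — shift
  I13: { [P → e e e .] }  — reduce
  I14: { [E → d E .] }  — reduce
  I15: { [E → . d E], [E → . e d], [E → d . E] }  — shift
  I16: { [E → e . d] }  — shift
  I17: { [S → d id . id] }  — shift
  I18: { [S → d id id .] }  — reduce
  I19: { [S → id L e .] }  — reduce
  I20: { [L → E E . e] }  — shift
  I21: { [L → E E e .] }  — reduce

Every state is either a pure shift/goto state or contains exactly one complete item and nothing to shift — no conflicts. The grammar is LR(0).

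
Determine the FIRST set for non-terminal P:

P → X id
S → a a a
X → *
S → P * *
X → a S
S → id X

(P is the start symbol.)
{ '*', 'a' }

To compute FIRST(P), examine every production with P on the left-hand side, reading each right-hand side left to right until a non-nullable symbol is reached.

FIRST sets of the other non-terminals involved (by the same procedure, iterated to a fixed point):
  FIRST(X) = { '*', 'a' }

From P → X id:
  - X is a non-terminal: add FIRST(X) \ {ε} = { '*', 'a' }
    X is not nullable, so stop

Collecting: FIRST(P) = { '*', 'a' }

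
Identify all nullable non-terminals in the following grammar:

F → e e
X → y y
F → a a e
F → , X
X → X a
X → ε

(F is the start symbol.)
{ 'X' }

ε-productions: X → ε
So X is immediately nullable.
No further non-terminal can be added: every production for the remaining non-terminals contains a terminal or a non-nullable non-terminal.
Nullable = { 'X' }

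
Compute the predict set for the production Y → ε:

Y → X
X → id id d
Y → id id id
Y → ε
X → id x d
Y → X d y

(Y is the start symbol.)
PREDICT(Y → ε) = (FIRST(RHS) \ {ε}) ∪ (FOLLOW(Y) if ε ∈ FIRST(RHS), i.e. RHS ⇒* ε)
The right-hand side is ε (FIRST(ε) = { ε }), so the predict set is FOLLOW(Y) = { $ }
PREDICT(Y → ε) = { $ }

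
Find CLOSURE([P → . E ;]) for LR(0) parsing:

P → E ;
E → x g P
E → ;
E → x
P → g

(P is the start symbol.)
To compute CLOSURE, for each item [A → α.Bβ] where B is a non-terminal, add [B → .γ] for all productions B → γ; repeat for the newly added items until nothing changes.

Start with: [P → . E ;]
  [P → . E ;] has the dot before E: add [E → . x g P], [E → . ;], [E → . x]
No further items can be added.

CLOSURE = { [E → . ;], [E → . x g P], [E → . x], [P → . E ;] }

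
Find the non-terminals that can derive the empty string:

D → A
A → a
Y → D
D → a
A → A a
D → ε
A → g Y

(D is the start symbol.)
{ 'D', 'Y' }

A non-terminal is nullable if it can derive ε (the empty string): either it has an ε-production, or it has a production whose right-hand side consists entirely of nullable non-terminals.

ε-productions: D → ε
So D is immediately nullable.
Y → D: every symbol on the right is nullable, so Y is nullable too.
No further non-terminal can be added: every production for the remaining non-terminals contains a terminal or a non-nullable non-terminal.
Nullable = { 'D', 'Y' }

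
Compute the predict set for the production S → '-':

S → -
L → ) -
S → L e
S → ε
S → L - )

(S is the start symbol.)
PREDICT(S → '-') = (FIRST(RHS) \ {ε}) ∪ (FOLLOW(S) if ε ∈ FIRST(RHS), i.e. RHS ⇒* ε)
FIRST('-') = { '-' }
ε ∉ FIRST('-'), so FOLLOW(S) is not added.
PREDICT(S → '-') = { '-' }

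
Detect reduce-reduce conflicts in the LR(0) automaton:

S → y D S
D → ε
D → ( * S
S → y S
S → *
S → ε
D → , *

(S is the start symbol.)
Yes — I3: [D → .] vs [S → .]

A reduce-reduce conflict occurs when an LR(0) state has two complete items [A → α .] and [B → β .] — both call for a reduction, and with no lookahead the parser cannot choose between them.

Augment with S' → S and build the canonical LR(0) collection (I0 = CLOSURE({[S' → . S]}), then GOTO on every symbol after a dot until no new states appear). It has 12 states:
  I0: { [S → . *], [S → . y D S], [S → . y S], [S → .], [S' → . S] }  — shift, reduce
  I1: { [S → * .] }  — reduce
  I2: { [S' → S .] }  — accept
  I3: { [D → . ( * S], [D → . , *], [D → .], [S → . *], [S → . y D S], [S → . y S], [S → .], [S → y . D S], [S → y . S] }  — shift, 2 reduces
  I4: { [D → ( . * S] }  — shift
  I5: { [D → , . *] }  — shift
  I6: { [S → . *], [S → . y D S], [S → . y S], [S → .], [S → y D . S] }  — shift, reduce
  I7: { [S → y S .] }  — reduce
  I8: { [S → y D S .] }  — reduce
  I9: { [D → , * .] }  — reduce
  I10: { [D → ( * . S], [S → . *], [S → . y D S], [S → . y S], [S → .] }  — shift, reduce
  I11: { [D → ( * S .] }  — reduce

I3 contains complete items [D → .], [S → .] — reduce-reduce conflict.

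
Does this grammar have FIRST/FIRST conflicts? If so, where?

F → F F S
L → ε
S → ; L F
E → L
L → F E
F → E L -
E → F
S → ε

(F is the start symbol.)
A FIRST/FIRST conflict occurs when two productions N → α and N → β for the same non-terminal have FIRST(α) ∩ FIRST(β) ≠ ∅ (with ε ∈ FIRST of a nullable right-hand side, so two nullable alternatives also conflict).

FIRST sets of the non-terminals at (or reachable through a nullable prefix from) the front of some alternative:
  FIRST(F) = { '-' }
  FIRST(E) = { '-', ε }
  FIRST(L) = { '-', ε }

Productions for F:
  F → F F S: FIRST = { '-' }
  F → E L -: FIRST = { '-' }
Productions for L:
  L → ε: FIRST = { ε }
  L → F E: FIRST = { '-' }
Productions for S:
  S → ; L F: FIRST = { ';' }
  S → ε: FIRST = { ε }
Productions for E:
  E → L: FIRST = { '-', ε }
  E → F: FIRST = { '-' }

Conflict for F: F → F F S and F → E L -
  Overlap: { '-' }
Conflict for E: E → L and E → F
  Overlap: { '-' }

Answer: Yes. F → F F S / F → E L '-' on { '-' }; E → L / E → F on { '-' }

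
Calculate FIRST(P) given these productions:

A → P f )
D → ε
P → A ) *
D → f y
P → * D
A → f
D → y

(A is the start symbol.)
To compute FIRST(P), examine every production with P on the left-hand side, reading each right-hand side left to right until a non-nullable symbol is reached.

FIRST sets of the other non-terminals involved (by the same procedure, iterated to a fixed point):
  FIRST(A) = { '*', 'f' }

From P → A ) *:
  - A is a non-terminal: add FIRST(A) \ {ε} = { '*', 'f' }
    A is not nullable, so stop
From P → * D:
  - '*' is a terminal: add '*' and stop

Collecting: FIRST(P) = { '*', 'f' }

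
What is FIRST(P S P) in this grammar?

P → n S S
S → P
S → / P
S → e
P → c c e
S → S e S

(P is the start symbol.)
{ 'c', 'n' }

FIRST sets of the non-terminals involved (from the grammar, by fixed-point iteration):
  FIRST(P) = { 'c', 'n' }

To compute FIRST(P S P), process the symbols left to right:
Symbol P is a non-terminal. Add FIRST(P) \ {ε} = { 'c', 'n' }
P is not nullable (ε ∉ FIRST(P)), so stop here.
FIRST(P S P) = { 'c', 'n' }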